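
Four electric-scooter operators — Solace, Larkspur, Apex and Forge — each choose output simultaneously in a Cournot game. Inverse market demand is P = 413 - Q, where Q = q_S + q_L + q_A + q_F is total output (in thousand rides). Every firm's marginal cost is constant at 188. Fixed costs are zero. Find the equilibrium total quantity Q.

180

Each firm earns π_i = (413 - Q)q_i - 188q_i.
First-order condition (treating rivals' output as given): 225 - 2q_i - Σ_{j≠i} q_j = 0.
With identical firms every q_j equals q_i, so Σ_{j≠i} q_j = 3q_i and 225 = 5q_i, giving q_i = 45.
Total output Q = 45 + 45 + 45 + 45 = 180.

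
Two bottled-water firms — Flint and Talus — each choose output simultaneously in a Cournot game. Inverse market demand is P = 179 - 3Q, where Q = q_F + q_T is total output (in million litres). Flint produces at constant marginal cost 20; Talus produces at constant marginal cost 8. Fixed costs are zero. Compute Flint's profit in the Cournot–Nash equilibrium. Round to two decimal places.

Flint's profit: π_F = (179 - 3Q)q_F - (20q_F). Setting ∂π_F/∂q_F = 0: 159 - 6q_F - 3(q_T) = 0.
Talus's profit: π_T = (179 - 3Q)q_T - (8q_T). Setting ∂π_T/∂q_T = 0: 171 - 6q_T - 3(q_F) = 0.
So q_F = (159 - 3q_T)/6 and q_T = (171 - 3q_F)/6.
Substituting one into the other gives q_F = 49/3 and q_T = 61/3.
Price P = 179 - 3·(110/3) = 69.
Flint's profit: (69 - 20)·(49/3) = 800.3333.

800.33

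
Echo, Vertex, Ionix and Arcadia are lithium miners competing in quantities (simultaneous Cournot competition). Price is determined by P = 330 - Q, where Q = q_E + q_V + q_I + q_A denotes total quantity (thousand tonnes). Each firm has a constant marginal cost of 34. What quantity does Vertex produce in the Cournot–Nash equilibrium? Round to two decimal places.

A representative firm's profit is π_i = q_i(330 - Q) - 34q_i.
First-order condition (treating rivals' output as given): 296 - 2q_i - Σ_{j≠i} q_j = 0.
With identical firms every q_j equals q_i, so Σ_{j≠i} q_j = 3q_i and 296 = 5q_i, giving q_i = 296/5.

59.20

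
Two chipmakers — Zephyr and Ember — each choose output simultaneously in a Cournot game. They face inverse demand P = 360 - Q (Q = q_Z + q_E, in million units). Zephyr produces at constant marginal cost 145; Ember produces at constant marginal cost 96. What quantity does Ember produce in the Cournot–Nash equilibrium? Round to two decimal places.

Zephyr's profit: π_Z = (360 - Q)q_Z - (145q_Z). Setting ∂π_Z/∂q_Z = 0: 215 - 2q_Z - (q_E) = 0.
Ember's first-order condition: 264 - 2q_E - (q_Z) = 0.
Best responses: q_Z = (215 - q_E)/2, q_E = (264 - q_Z)/2.
Substituting one into the other gives q_Z = 166/3 and q_E = 313/3.

104.33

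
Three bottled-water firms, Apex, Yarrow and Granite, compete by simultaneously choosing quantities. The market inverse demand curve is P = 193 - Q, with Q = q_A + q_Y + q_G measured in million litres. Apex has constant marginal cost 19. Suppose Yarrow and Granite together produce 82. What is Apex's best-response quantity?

With rivals' combined output fixed at 82, Apex's profit is π_A = (193 - 82 - q_A)q_A - (19q_A) = (111 - q_A)q_A - (19q_A).
∂π_A/∂q_A = 92 - 2q_A = 0, so q_A = 46.

46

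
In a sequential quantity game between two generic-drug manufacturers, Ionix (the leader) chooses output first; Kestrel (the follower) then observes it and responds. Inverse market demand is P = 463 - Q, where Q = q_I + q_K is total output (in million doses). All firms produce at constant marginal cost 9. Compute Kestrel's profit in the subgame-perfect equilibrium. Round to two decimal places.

Solve by backward induction. Given q_I, the follower Kestrel maximises π_K = (463 - q_I - q_K)q_K - 9q_K.
Setting the follower's marginal profit to zero, 454 - q_I - 2q_K = 0, i.e. q_K = (454 - q_I)/2.
The leader anticipates this reaction. Substituting into P = 463 - Q gives P = 236 - (1/2)q_I, so π_I = (236 - (1/2)q_I)q_I - 9q_I.
Maximising: ∂π_I/∂q_I = 227 - q_I = 0, giving q_I = 227.
Then q_K = (454 - 227)/2 = 227/2.
Price P = 463 - 681/2 = 245/2.
Kestrel's profit: (245/2 - 9)·(227/2) = 12882.2500.

12882.25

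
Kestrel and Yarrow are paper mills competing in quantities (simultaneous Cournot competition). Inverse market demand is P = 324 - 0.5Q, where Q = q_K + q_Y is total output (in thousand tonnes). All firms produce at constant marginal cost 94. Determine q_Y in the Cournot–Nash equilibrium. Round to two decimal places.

153.33

Each firm earns π_i = (324 - 0.5Q)q_i - 94q_i.
First-order condition (treating rivals' output as given): 230 - q_i - (1/2)q_j = 0.
With identical firms every q_j equals q_i, so q_j = q_i and 230 = (3/2)q_i, giving q_i = 460/3.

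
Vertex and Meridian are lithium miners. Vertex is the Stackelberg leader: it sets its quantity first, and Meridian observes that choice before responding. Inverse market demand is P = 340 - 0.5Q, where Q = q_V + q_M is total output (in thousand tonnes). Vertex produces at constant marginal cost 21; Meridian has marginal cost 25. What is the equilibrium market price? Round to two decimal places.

Solve by backward induction. Given q_V, the follower Meridian maximises π_M = (340 - (1/2)q_V - (1/2)q_M)q_M - 25q_M.
Follower FOC: 315 - (1/2)q_V - q_M = 0, so q_M(q_V) = (315 - (1/2)q_V).
Vertex substitutes q_M(q_V) into its own profit: π_V = q_V(340 - (1/2)q_V - (315 - (1/2)q_V)/2) - 21q_V = (365/2 - (1/4)q_V)q_V - 21q_V.
Leader FOC: 323/2 - (1/2)q_V = 0, so q_V = 323.
Then q_M = (315 - (1/2)·323) = 307/2.
Total output Q = 953/2, so price P = 340 - (1/2)·(953/2) = 407/4.

101.75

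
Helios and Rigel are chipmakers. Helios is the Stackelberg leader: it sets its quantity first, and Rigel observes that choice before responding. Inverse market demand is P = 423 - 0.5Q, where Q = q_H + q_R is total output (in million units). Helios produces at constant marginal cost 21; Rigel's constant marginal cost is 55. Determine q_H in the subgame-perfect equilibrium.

436

The follower Rigel best-responds to any q_H: π_R = (423 - 0.5Q)q_R - 55q_R.
Follower FOC: 368 - (1/2)q_H - q_R = 0, so q_R(q_H) = (368 - (1/2)q_H).
The leader anticipates this reaction. Substituting into P = 423 - 0.5Q gives P = 239 - (1/4)q_H, so π_H = (239 - (1/4)q_H)q_H - 21q_H.
Maximising: ∂π_H/∂q_H = 218 - (1/2)q_H = 0, giving q_H = 436.
Then q_R = (368 - (1/2)·436) = 150.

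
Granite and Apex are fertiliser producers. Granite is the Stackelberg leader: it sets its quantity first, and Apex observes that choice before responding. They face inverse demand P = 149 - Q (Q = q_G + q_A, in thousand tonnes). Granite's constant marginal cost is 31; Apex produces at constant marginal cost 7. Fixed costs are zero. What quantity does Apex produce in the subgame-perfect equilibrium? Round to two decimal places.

The follower Apex best-responds to any q_G: π_A = (149 - Q)q_A - 7q_A.
∂π_A/∂q_A = 142 - q_G - 2q_A = 0 gives the reaction function q_A = (142 - q_G)/2.
Granite substitutes q_A(q_G) into its own profit: π_G = q_G(149 - q_G - (142 - q_G)/2) - 31q_G = (78 - (1/2)q_G)q_G - 31q_G.
The leader's first-order condition 47 - q_G = 0 yields q_G = 47.
Then q_A = (142 - 47)/2 = 95/2.

47.50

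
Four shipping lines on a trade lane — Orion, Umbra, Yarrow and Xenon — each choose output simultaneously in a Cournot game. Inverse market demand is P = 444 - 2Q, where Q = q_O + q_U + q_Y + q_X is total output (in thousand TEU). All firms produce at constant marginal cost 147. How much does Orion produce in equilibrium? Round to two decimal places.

29.70

Each firm earns π_i = (444 - 2Q)q_i - 147q_i.
First-order condition (treating rivals' output as given): 297 - 4q_i - 2·Σ_{j≠i} q_j = 0.
With identical firms every q_j equals q_i, so Σ_{j≠i} q_j = 3q_i and 297 = 10q_i, giving q_i = 297/10.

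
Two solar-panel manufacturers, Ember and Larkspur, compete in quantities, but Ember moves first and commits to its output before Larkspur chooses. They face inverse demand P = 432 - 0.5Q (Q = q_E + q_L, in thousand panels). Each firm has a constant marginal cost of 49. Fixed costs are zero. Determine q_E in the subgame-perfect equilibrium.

The follower Larkspur best-responds to any q_E: π_L = (432 - 0.5Q)q_L - 49q_L.
Follower FOC: 383 - (1/2)q_E - q_L = 0, so q_L(q_E) = (383 - (1/2)q_E).
The leader anticipates this reaction. Substituting into P = 432 - 0.5Q gives P = 481/2 - (1/4)q_E, so π_E = (481/2 - (1/4)q_E)q_E - 49q_E.
Maximising: ∂π_E/∂q_E = 383/2 - (1/2)q_E = 0, giving q_E = 383.
Then q_L = (383 - (1/2)·383) = 383/2.

383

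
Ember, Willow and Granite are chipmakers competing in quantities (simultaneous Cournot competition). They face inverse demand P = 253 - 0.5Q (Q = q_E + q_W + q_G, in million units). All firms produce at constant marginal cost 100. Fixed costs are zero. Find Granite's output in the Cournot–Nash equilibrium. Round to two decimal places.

Each firm earns π_i = (253 - 0.5Q)q_i - 100q_i.
Setting ∂π_i/∂q_i = 0 with rivals' quantities fixed: 153 - q_i - (1/2)·Σ_{j≠i} q_j = 0.
With identical firms every q_j equals q_i, so Σ_{j≠i} q_j = 2q_i and 153 = 2q_i, giving q_i = 153/2.

76.50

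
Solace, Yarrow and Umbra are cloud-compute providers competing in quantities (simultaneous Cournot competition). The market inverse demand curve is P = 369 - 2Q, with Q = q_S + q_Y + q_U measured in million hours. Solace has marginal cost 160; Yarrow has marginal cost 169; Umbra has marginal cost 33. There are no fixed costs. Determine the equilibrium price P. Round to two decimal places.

182.75

Solace's profit: π_S = (369 - 2Q)q_S - (160q_S). Setting ∂π_S/∂q_S = 0: 209 - 4q_S - 2(q_Y + q_U) = 0.
Yarrow's profit: π_Y = (369 - 2Q)q_Y - (169q_Y). Setting ∂π_Y/∂q_Y = 0: 200 - 4q_Y - 2(q_S + q_U) = 0.
Umbra's profit: π_U = (369 - 2Q)q_U - (33q_U). Setting ∂π_U/∂q_U = 0: 336 - 4q_U - 2(q_S + q_Y) = 0.
Adding the 3 conditions: 745 − 4Q − 4Q = 0, i.e. Q = 745/8.
Back-substituting: q_S = (209 − 745/4)/2 = 91/8, q_Y = (200 − 745/4)/2 = 55/8, q_U = (336 − 745/4)/2 = 599/8.
Total output Q = 745/8, so price P = 369 - 2·(745/8) = 731/4.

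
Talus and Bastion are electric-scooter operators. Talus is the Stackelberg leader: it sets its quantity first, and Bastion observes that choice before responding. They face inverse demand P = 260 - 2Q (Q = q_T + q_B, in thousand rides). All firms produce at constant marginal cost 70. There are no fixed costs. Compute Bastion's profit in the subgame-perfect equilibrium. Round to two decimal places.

1128.13

The follower Bastion best-responds to any q_T: π_B = (260 - 2Q)q_B - 70q_B.
Setting the follower's marginal profit to zero, 190 - 2q_T - 4q_B = 0, i.e. q_B = (190 - 2q_T)/4.
Talus substitutes q_B(q_T) into its own profit: π_T = q_T(260 - 2q_T - (190 - 2q_T)/2) - 70q_T = (165 - q_T)q_T - 70q_T.
The leader's first-order condition 95 - 2q_T = 0 yields q_T = 95/2.
Then q_B = (190 - 2·(95/2))/4 = 95/4.
Price P = 260 - 2·(285/4) = 235/2.
Bastion's profit: (235/2 - 70)·(95/4) = 1128.1250.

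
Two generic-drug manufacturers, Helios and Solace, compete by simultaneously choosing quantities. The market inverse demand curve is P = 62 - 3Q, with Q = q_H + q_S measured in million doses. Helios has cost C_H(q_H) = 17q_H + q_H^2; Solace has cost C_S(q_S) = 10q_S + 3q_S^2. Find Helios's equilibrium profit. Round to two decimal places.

Helios's profit: π_H = (62 - 3Q)q_H - (17q_H + q_H²). Setting ∂π_H/∂q_H = 0: 45 - 8q_H - 3(q_S) = 0.
Solace's profit: π_S = (62 - 3Q)q_S - (10q_S + 3q_S²). Setting ∂π_S/∂q_S = 0: 52 - 12q_S - 3(q_H) = 0.
So q_H = (45 - 3q_S)/8 and q_S = (52 - 3q_H)/12.
Solving the pair: q_H = 128/29, q_S = 281/87.
Price P = 62 - 3·(665/87) = 1133/29.
Helios's profit: (1133/29)·(128/29) - 17·(128/29) - (128/29)² = 77.9263.

77.93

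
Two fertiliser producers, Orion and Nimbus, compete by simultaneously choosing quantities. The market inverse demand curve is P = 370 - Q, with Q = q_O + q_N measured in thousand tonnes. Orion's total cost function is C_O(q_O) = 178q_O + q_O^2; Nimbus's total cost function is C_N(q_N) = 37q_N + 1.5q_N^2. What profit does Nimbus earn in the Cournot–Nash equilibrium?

Orion's profit: π_O = (370 - Q)q_O - (178q_O + q_O²). Setting ∂π_O/∂q_O = 0: 192 - 4q_O - (q_N) = 0.
Nimbus's first-order condition: 333 - 5q_N - (q_O) = 0.
Rearranging gives the reaction functions q_O = (192 - q_N)/4 and q_N = (333 - q_O)/5.
Substituting one into the other gives q_O = 33 and q_N = 60.
Price P = 370 - 93 = 277.
Nimbus's profit: 277·60 - 37·60 - (3/2)·60² = 9000.

9000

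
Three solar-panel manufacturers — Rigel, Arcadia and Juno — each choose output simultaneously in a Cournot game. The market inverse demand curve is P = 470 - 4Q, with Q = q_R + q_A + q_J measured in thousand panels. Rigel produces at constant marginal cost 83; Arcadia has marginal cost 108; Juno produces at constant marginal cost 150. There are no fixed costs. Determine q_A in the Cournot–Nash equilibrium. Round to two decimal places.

23.69

Rigel's profit: π_R = (470 - 4Q)q_R - (83q_R). Setting ∂π_R/∂q_R = 0: 387 - 8q_R - 4(q_A + q_J) = 0.
Arcadia's first-order condition: 362 - 8q_A - 4(q_R + q_J) = 0.
Juno's profit: π_J = (470 - 4Q)q_J - (150q_J). Setting ∂π_J/∂q_J = 0: 320 - 8q_J - 4(q_R + q_A) = 0.
Adding the 3 first-order conditions: 1069 − 16Q = 0, so Q = 1069/16.
Back-substituting: q_R = (387 − 1069/4)/4 = 479/16, q_A = (362 − 1069/4)/4 = 379/16, q_J = (320 − 1069/4)/4 = 211/16.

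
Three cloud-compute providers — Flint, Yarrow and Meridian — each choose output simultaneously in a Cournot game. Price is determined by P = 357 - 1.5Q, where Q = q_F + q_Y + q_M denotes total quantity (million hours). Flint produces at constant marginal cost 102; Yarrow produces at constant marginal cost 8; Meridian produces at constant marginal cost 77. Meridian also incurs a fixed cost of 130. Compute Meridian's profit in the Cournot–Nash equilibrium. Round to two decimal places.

2190.67

Flint's profit: π_F = (357 - 1.5Q)q_F - (102q_F). Setting ∂π_F/∂q_F = 0: 255 - 3q_F - (3/2)(q_Y + q_M) = 0.
Yarrow's profit: π_Y = (357 - 1.5Q)q_Y - (8q_Y). Setting ∂π_Y/∂q_Y = 0: 349 - 3q_Y - (3/2)(q_F + q_M) = 0.
Meridian's profit: π_M = (357 - 1.5Q)q_M - (77q_M). Setting ∂π_M/∂q_M = 0: 280 - 3q_M - (3/2)(q_F + q_Y) = 0.
Summing all 3 equations gives 884 − 6Q = 0, hence Q = 442/3.
Back-substituting: q_F = (255 − 221)/(3/2) = 68/3, q_Y = (349 − 221)/(3/2) = 256/3, q_M = (280 − 221)/(3/2) = 118/3.
Price P = 357 - (3/2)·(442/3) = 136.
Meridian's profit: (136 - 77)·(118/3) - 130 = 2190.6667.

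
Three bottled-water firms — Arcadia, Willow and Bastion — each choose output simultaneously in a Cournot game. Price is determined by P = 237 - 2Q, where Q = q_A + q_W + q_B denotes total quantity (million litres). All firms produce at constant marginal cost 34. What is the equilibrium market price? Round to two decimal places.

84.75

Each firm earns π_i = (237 - 2Q)q_i - 34q_i.
First-order condition (treating rivals' output as given): 203 - 4q_i - 2·Σ_{j≠i} q_j = 0.
With identical firms every q_j equals q_i, so Σ_{j≠i} q_j = 2q_i and 203 = 8q_i, giving q_i = 203/8.
Total output Q = 609/8, so price P = 237 - 2·(609/8) = 339/4.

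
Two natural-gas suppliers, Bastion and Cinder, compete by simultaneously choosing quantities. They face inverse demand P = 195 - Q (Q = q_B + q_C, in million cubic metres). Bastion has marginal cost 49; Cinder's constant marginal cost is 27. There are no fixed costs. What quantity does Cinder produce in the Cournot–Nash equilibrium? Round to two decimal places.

63.33

Bastion's profit: π_B = (195 - Q)q_B - (49q_B). Setting ∂π_B/∂q_B = 0: 146 - 2q_B - (q_C) = 0.
Cinder's profit: π_C = (195 - Q)q_C - (27q_C). Setting ∂π_C/∂q_C = 0: 168 - 2q_C - (q_B) = 0.
Rearranging gives the reaction functions q_B = (146 - q_C)/2 and q_C = (168 - q_B)/2.
Substituting one into the other gives q_B = 124/3 and q_C = 190/3.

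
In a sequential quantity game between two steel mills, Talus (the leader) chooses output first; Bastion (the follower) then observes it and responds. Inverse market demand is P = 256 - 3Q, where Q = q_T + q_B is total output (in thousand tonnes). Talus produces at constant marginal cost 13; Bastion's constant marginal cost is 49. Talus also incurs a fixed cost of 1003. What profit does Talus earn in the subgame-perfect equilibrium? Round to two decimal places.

2240.38

The follower Bastion best-responds to any q_T: π_B = (256 - 3Q)q_B - 49q_B.
∂π_B/∂q_B = 207 - 3q_T - 6q_B = 0 gives the reaction function q_B = (207 - 3q_T)/6.
Talus substitutes q_B(q_T) into its own profit: π_T = q_T(256 - 3q_T - (207 - 3q_T)/2) - 13q_T = (305/2 - (3/2)q_T)q_T - 13q_T.
Maximising: ∂π_T/∂q_T = 279/2 - 3q_T = 0, giving q_T = 93/2.
Then q_B = (207 - 3·(93/2))/6 = 45/4.
Price P = 256 - 3·(231/4) = 331/4.
Talus's profit: (331/4 - 13)·(93/2) - 1003 = 2240.3750.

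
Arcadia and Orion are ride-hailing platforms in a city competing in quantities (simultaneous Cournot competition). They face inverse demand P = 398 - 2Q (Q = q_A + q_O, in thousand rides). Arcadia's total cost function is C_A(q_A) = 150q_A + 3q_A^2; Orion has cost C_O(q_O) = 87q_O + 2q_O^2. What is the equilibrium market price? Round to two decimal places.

293.37

Arcadia's profit: π_A = (398 - 2Q)q_A - (150q_A + 3q_A²). Setting ∂π_A/∂q_A = 0: 248 - 10q_A - 2(q_O) = 0.
Orion's first-order condition: 311 - 8q_O - 2(q_A) = 0.
Best responses: q_A = (248 - 2q_O)/10, q_O = (311 - 2q_A)/8.
Solving the pair: q_A = 681/38, q_O = 1307/38.
Total output Q = 994/19, so price P = 398 - 2·(994/19) = 293.3684.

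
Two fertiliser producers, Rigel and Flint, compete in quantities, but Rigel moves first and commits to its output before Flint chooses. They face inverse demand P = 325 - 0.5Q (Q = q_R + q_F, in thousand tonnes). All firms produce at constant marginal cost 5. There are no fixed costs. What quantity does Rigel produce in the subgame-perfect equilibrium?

320

The follower Flint best-responds to any q_R: π_F = (325 - 0.5Q)q_F - 5q_F.
∂π_F/∂q_F = 320 - (1/2)q_R - q_F = 0 gives the reaction function q_F = (320 - (1/2)q_R).
Rigel substitutes q_F(q_R) into its own profit: π_R = q_R(325 - (1/2)q_R - (320 - (1/2)q_R)/2) - 5q_R = (165 - (1/4)q_R)q_R - 5q_R.
The leader's first-order condition 160 - (1/2)q_R = 0 yields q_R = 320.
Then q_F = (320 - (1/2)·320) = 160.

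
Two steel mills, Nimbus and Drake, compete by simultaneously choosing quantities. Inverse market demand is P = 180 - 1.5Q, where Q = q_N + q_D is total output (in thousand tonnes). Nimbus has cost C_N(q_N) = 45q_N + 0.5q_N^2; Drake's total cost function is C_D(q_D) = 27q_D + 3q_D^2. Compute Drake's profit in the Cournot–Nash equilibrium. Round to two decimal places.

662.48

Nimbus's profit: π_N = (180 - 1.5Q)q_N - (45q_N + (1/2)q_N²). Setting ∂π_N/∂q_N = 0: 135 - 4q_N - (3/2)(q_D) = 0.
Drake's first-order condition: 153 - 9q_D - (3/2)(q_N) = 0.
So q_N = (135 - (3/2)q_D)/4 and q_D = (153 - (3/2)q_N)/9.
Substituting one into the other gives q_N = 146/5 and q_D = 182/15.
Price P = 180 - (3/2)·(124/3) = 118.
Drake's profit: 118·(182/15) - 27·(182/15) - 3(182/15)² = 662.4800.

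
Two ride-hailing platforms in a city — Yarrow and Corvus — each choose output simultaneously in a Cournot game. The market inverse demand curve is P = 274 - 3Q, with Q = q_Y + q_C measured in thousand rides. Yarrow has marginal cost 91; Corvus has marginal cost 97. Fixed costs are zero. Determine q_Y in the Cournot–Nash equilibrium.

21

Yarrow's profit: π_Y = (274 - 3Q)q_Y - (91q_Y). Setting ∂π_Y/∂q_Y = 0: 183 - 6q_Y - 3(q_C) = 0.
Corvus's profit: π_C = (274 - 3Q)q_C - (97q_C). Setting ∂π_C/∂q_C = 0: 177 - 6q_C - 3(q_Y) = 0.
Rearranging gives the reaction functions q_Y = (183 - 3q_C)/6 and q_C = (177 - 3q_Y)/6.
Solving the pair: q_Y = 21, q_C = 19.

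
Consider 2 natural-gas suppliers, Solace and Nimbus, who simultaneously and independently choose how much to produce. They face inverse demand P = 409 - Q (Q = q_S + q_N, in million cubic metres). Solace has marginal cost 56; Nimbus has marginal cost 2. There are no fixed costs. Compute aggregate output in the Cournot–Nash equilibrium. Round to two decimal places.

Solace's profit: π_S = (409 - Q)q_S - (56q_S). Setting ∂π_S/∂q_S = 0: 353 - 2q_S - (q_N) = 0.
Nimbus's profit: π_N = (409 - Q)q_N - (2q_N). Setting ∂π_N/∂q_N = 0: 407 - 2q_N - (q_S) = 0.
So q_S = (353 - q_N)/2 and q_N = (407 - q_S)/2.
Solving the pair: q_S = 299/3, q_N = 461/3.
Total output Q = 299/3 + 461/3 = 760/3.

253.33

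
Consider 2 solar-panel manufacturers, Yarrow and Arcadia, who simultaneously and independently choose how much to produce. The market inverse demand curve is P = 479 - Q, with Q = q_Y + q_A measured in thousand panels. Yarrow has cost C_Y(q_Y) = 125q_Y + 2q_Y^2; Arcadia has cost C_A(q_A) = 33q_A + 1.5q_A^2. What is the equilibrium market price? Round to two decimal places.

353.28

Yarrow's profit: π_Y = (479 - Q)q_Y - (125q_Y + 2q_Y²). Setting ∂π_Y/∂q_Y = 0: 354 - 6q_Y - (q_A) = 0.
Arcadia's first-order condition: 446 - 5q_A - (q_Y) = 0.
Best responses: q_Y = (354 - q_A)/6, q_A = (446 - q_Y)/5.
Solving the pair: q_Y = 1324/29, q_A = 80.0690.
Total output Q = 125.7241, so price P = 479 - 125.7241 = 353.2759.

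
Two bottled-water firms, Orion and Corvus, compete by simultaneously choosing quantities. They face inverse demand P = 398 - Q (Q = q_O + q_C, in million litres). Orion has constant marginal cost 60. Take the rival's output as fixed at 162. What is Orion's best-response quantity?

88

With the rival's output fixed at 162, Orion's profit is π_O = (398 - 162 - q_O)q_O - (60q_O) = (236 - q_O)q_O - (60q_O).
∂π_O/∂q_O = 176 - 2q_O = 0, so q_O = 88.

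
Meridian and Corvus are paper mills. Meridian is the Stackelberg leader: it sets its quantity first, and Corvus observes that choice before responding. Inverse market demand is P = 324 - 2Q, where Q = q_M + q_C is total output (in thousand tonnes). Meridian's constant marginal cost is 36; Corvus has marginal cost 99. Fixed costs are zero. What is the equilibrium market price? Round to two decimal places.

123.75

Solve by backward induction. Given q_M, the follower Corvus maximises π_C = (324 - 2q_M - 2q_C)q_C - 99q_C.
∂π_C/∂q_C = 225 - 2q_M - 4q_C = 0 gives the reaction function q_C = (225 - 2q_M)/4.
The leader anticipates this reaction. Substituting into P = 324 - 2Q gives P = 423/2 - q_M, so π_M = (423/2 - q_M)q_M - 36q_M.
Leader FOC: 351/2 - 2q_M = 0, so q_M = 351/4.
Then q_C = (225 - 2·(351/4))/4 = 99/8.
Total output Q = 801/8, so price P = 324 - 2·(801/8) = 495/4.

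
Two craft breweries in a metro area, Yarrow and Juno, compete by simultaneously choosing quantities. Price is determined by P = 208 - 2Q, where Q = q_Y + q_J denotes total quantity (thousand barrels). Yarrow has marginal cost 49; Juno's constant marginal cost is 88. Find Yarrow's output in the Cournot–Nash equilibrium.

33

Yarrow's profit: π_Y = (208 - 2Q)q_Y - (49q_Y). Setting ∂π_Y/∂q_Y = 0: 159 - 4q_Y - 2(q_J) = 0.
Juno's first-order condition: 120 - 4q_J - 2(q_Y) = 0.
Best responses: q_Y = (159 - 2q_J)/4, q_J = (120 - 2q_Y)/4.
Solving the pair: q_Y = 33, q_J = 27/2.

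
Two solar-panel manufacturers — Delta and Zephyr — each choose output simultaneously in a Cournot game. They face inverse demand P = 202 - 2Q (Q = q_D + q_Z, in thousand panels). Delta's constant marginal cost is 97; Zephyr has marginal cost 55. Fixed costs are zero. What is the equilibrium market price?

118

Delta's profit: π_D = (202 - 2Q)q_D - (97q_D). Setting ∂π_D/∂q_D = 0: 105 - 4q_D - 2(q_Z) = 0.
Zephyr's first-order condition: 147 - 4q_Z - 2(q_D) = 0.
Best responses: q_D = (105 - 2q_Z)/4, q_Z = (147 - 2q_D)/4.
Solving the pair: q_D = 21/2, q_Z = 63/2.
Total output Q = 42, so price P = 202 - 2·42 = 118.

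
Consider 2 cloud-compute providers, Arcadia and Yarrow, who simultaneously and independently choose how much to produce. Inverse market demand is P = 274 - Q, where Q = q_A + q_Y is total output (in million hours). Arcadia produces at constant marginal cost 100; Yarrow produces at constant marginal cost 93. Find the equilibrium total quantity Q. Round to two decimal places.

Arcadia's profit: π_A = (274 - Q)q_A - (100q_A). Setting ∂π_A/∂q_A = 0: 174 - 2q_A - (q_Y) = 0.
Yarrow's profit: π_Y = (274 - Q)q_Y - (93q_Y). Setting ∂π_Y/∂q_Y = 0: 181 - 2q_Y - (q_A) = 0.
Best responses: q_A = (174 - q_Y)/2, q_Y = (181 - q_A)/2.
Substituting one into the other gives q_A = 167/3 and q_Y = 188/3.
Total output Q = 167/3 + 188/3 = 355/3.

118.33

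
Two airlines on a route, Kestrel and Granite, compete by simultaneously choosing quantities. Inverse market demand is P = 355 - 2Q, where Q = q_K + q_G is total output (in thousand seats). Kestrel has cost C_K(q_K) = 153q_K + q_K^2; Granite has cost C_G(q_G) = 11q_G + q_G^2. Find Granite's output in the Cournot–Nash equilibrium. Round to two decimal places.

Kestrel's profit: π_K = (355 - 2Q)q_K - (153q_K + q_K²). Setting ∂π_K/∂q_K = 0: 202 - 6q_K - 2(q_G) = 0.
Granite's first-order condition: 344 - 6q_G - 2(q_K) = 0.
Rearranging gives the reaction functions q_K = (202 - 2q_G)/6 and q_G = (344 - 2q_K)/6.
Substituting one into the other gives q_K = 131/8 and q_G = 415/8.

51.88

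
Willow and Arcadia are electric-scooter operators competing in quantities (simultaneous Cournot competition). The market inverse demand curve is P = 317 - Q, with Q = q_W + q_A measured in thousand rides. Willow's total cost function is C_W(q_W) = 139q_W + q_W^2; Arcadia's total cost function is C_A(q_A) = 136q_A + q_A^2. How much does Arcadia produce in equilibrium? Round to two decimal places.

36.40

Willow's profit: π_W = (317 - Q)q_W - (139q_W + q_W²). Setting ∂π_W/∂q_W = 0: 178 - 4q_W - (q_A) = 0.
Arcadia's first-order condition: 181 - 4q_A - (q_W) = 0.
So q_W = (178 - q_A)/4 and q_A = (181 - q_W)/4.
Substituting one into the other gives q_W = 177/5 and q_A = 182/5.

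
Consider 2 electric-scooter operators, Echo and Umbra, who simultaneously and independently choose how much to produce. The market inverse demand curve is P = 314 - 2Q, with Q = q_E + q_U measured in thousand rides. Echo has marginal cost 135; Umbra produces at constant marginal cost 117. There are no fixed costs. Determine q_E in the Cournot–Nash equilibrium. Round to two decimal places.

Echo's profit: π_E = (314 - 2Q)q_E - (135q_E). Setting ∂π_E/∂q_E = 0: 179 - 4q_E - 2(q_U) = 0.
Umbra's first-order condition: 197 - 4q_U - 2(q_E) = 0.
So q_E = (179 - 2q_U)/4 and q_U = (197 - 2q_E)/4.
Solving the pair: q_E = 161/6, q_U = 215/6.

26.83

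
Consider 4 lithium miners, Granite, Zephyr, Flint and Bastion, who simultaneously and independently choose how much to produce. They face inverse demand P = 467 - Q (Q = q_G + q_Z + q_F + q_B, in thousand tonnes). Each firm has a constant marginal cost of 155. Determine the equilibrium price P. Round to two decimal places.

A representative firm's profit is π_i = q_i(467 - Q) - 155q_i.
Setting ∂π_i/∂q_i = 0 with rivals' quantities fixed: 312 - 2q_i - Σ_{j≠i} q_j = 0.
With identical firms every q_j equals q_i, so Σ_{j≠i} q_j = 3q_i and 312 = 5q_i, giving q_i = 312/5.
Total output Q = 1248/5, so price P = 467 - 1248/5 = 1087/5.

217.40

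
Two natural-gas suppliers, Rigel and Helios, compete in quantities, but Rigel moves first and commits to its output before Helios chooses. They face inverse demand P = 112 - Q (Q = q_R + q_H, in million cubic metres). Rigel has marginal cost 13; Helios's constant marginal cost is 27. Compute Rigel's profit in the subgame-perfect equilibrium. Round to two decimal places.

1596.13

Solve by backward induction. Given q_R, the follower Helios maximises π_H = (112 - q_R - q_H)q_H - 27q_H.
∂π_H/∂q_H = 85 - q_R - 2q_H = 0 gives the reaction function q_H = (85 - q_R)/2.
The leader anticipates this reaction. Substituting into P = 112 - Q gives P = 139/2 - (1/2)q_R, so π_R = (139/2 - (1/2)q_R)q_R - 13q_R.
Maximising: ∂π_R/∂q_R = 113/2 - q_R = 0, giving q_R = 113/2.
Then q_H = (85 - 113/2)/2 = 57/4.
Price P = 112 - 283/4 = 165/4.
Rigel's profit: (165/4 - 13)·(113/2) = 1596.1250.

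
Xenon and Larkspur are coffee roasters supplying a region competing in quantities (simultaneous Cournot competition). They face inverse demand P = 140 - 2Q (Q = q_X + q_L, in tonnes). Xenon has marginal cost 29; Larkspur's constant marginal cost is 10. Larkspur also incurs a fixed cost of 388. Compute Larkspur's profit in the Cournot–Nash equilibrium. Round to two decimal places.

845.39

Xenon's profit: π_X = (140 - 2Q)q_X - (29q_X). Setting ∂π_X/∂q_X = 0: 111 - 4q_X - 2(q_L) = 0.
Larkspur's profit: π_L = (140 - 2Q)q_L - (10q_L). Setting ∂π_L/∂q_L = 0: 130 - 4q_L - 2(q_X) = 0.
Rearranging gives the reaction functions q_X = (111 - 2q_L)/4 and q_L = (130 - 2q_X)/4.
Solving the pair: q_X = 46/3, q_L = 149/6.
Price P = 140 - 2·(241/6) = 179/3.
Larkspur's profit: (179/3 - 10)·(149/6) - 388 = 845.3889.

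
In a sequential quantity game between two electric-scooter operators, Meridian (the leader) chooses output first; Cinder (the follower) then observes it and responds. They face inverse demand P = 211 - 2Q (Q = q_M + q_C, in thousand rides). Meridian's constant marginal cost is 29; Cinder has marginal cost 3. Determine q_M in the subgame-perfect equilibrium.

Solve by backward induction. Given q_M, the follower Cinder maximises π_C = (211 - 2q_M - 2q_C)q_C - 3q_C.
Setting the follower's marginal profit to zero, 208 - 2q_M - 4q_C = 0, i.e. q_C = (208 - 2q_M)/4.
Meridian substitutes q_C(q_M) into its own profit: π_M = q_M(211 - 2q_M - (208 - 2q_M)/2) - 29q_M = (107 - q_M)q_M - 29q_M.
Leader FOC: 78 - 2q_M = 0, so q_M = 39.
Then q_C = (208 - 2·39)/4 = 65/2.

39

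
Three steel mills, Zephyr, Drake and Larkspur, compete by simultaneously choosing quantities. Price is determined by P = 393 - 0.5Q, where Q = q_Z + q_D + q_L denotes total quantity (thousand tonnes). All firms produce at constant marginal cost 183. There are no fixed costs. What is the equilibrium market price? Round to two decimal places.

235.50

Each firm earns π_i = (393 - 0.5Q)q_i - 183q_i.
First-order condition (treating rivals' output as given): 210 - q_i - (1/2)·Σ_{j≠i} q_j = 0.
By symmetry each firm produces the same amount; substituting Σ_{j≠i} q_j = 2q_i yields q_i = 210/2 = 105.
Total output Q = 315, so price P = 393 - (1/2)·315 = 471/2.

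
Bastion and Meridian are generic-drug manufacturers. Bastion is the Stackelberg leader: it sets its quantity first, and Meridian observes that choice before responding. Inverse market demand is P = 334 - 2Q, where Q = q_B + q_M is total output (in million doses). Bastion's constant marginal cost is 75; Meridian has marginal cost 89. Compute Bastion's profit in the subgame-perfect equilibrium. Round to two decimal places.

The follower Meridian best-responds to any q_B: π_M = (334 - 2Q)q_M - 89q_M.
Follower FOC: 245 - 2q_B - 4q_M = 0, so q_M(q_B) = (245 - 2q_B)/4.
The leader anticipates this reaction. Substituting into P = 334 - 2Q gives P = 423/2 - q_B, so π_B = (423/2 - q_B)q_B - 75q_B.
Leader FOC: 273/2 - 2q_B = 0, so q_B = 273/4.
Then q_M = (245 - 2·(273/4))/4 = 217/8.
Price P = 334 - 2·(763/8) = 573/4.
Bastion's profit: (573/4 - 75)·(273/4) = 4658.0625.

4658.06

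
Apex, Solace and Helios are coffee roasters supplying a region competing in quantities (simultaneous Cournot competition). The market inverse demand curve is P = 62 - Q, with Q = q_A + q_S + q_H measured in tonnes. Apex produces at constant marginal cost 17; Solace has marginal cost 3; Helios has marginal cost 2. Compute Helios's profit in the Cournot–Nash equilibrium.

Apex's profit: π_A = (62 - Q)q_A - (17q_A). Setting ∂π_A/∂q_A = 0: 45 - 2q_A - (q_S + q_H) = 0.
Solace's profit: π_S = (62 - Q)q_S - (3q_S). Setting ∂π_S/∂q_S = 0: 59 - 2q_S - (q_A + q_H) = 0.
Helios's first-order condition: 60 - 2q_H - (q_A + q_S) = 0.
Adding the 3 first-order conditions: 164 − 4Q = 0, so Q = 41.
Back-substituting: q_A = (45 − 41) = 4, q_S = (59 − 41) = 18, q_H = (60 − 41) = 19.
Price P = 62 - 41 = 21.
Helios's profit: (21 - 2)·19 = 361.

361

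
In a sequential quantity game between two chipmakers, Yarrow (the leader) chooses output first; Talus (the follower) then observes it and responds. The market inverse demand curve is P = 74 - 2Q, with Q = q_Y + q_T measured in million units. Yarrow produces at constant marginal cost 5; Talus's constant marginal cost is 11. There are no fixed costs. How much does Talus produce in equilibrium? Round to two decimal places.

The follower Talus best-responds to any q_Y: π_T = (74 - 2Q)q_T - 11q_T.
∂π_T/∂q_T = 63 - 2q_Y - 4q_T = 0 gives the reaction function q_T = (63 - 2q_Y)/4.
Yarrow substitutes q_T(q_Y) into its own profit: π_Y = q_Y(74 - 2q_Y - (63 - 2q_Y)/2) - 5q_Y = (85/2 - q_Y)q_Y - 5q_Y.
Leader FOC: 75/2 - 2q_Y = 0, so q_Y = 75/4.
Then q_T = (63 - 2·(75/4))/4 = 51/8.

6.38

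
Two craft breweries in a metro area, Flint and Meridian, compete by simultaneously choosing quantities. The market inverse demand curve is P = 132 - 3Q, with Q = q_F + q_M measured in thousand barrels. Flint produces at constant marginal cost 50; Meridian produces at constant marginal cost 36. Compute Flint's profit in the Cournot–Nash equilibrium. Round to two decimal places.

171.26

Flint's profit: π_F = (132 - 3Q)q_F - (50q_F). Setting ∂π_F/∂q_F = 0: 82 - 6q_F - 3(q_M) = 0.
Meridian's profit: π_M = (132 - 3Q)q_M - (36q_M). Setting ∂π_M/∂q_M = 0: 96 - 6q_M - 3(q_F) = 0.
Best responses: q_F = (82 - 3q_M)/6, q_M = (96 - 3q_F)/6.
Substituting one into the other gives q_F = 68/9 and q_M = 110/9.
Price P = 132 - 3·(178/9) = 218/3.
Flint's profit: (218/3 - 50)·(68/9) = 171.2593.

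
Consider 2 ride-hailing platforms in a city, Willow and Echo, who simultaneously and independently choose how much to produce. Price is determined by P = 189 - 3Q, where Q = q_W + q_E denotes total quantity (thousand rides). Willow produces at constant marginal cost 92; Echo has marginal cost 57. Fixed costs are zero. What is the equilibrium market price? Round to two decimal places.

112.67

Willow's profit: π_W = (189 - 3Q)q_W - (92q_W). Setting ∂π_W/∂q_W = 0: 97 - 6q_W - 3(q_E) = 0.
Echo's profit: π_E = (189 - 3Q)q_E - (57q_E). Setting ∂π_E/∂q_E = 0: 132 - 6q_E - 3(q_W) = 0.
So q_W = (97 - 3q_E)/6 and q_E = (132 - 3q_W)/6.
Substituting one into the other gives q_W = 62/9 and q_E = 167/9.
Total output Q = 229/9, so price P = 189 - 3·(229/9) = 338/3.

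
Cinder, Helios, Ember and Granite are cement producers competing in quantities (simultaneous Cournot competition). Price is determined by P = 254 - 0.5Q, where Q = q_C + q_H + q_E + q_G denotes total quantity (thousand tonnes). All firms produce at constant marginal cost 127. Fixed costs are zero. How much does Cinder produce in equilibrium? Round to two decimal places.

50.80

Each firm earns π_i = (254 - 0.5Q)q_i - 127q_i.
First-order condition (treating rivals' output as given): 127 - q_i - (1/2)·Σ_{j≠i} q_j = 0.
By symmetry each firm produces the same amount; substituting Σ_{j≠i} q_j = 3q_i yields q_i = 127/(5/2) = 254/5.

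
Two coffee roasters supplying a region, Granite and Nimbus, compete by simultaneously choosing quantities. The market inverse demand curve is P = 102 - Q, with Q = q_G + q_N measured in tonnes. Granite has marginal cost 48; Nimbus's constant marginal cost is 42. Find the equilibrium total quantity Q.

Granite's profit: π_G = (102 - Q)q_G - (48q_G). Setting ∂π_G/∂q_G = 0: 54 - 2q_G - (q_N) = 0.
Nimbus's profit: π_N = (102 - Q)q_N - (42q_N). Setting ∂π_N/∂q_N = 0: 60 - 2q_N - (q_G) = 0.
So q_G = (54 - q_N)/2 and q_N = (60 - q_G)/2.
Solving the pair: q_G = 16, q_N = 22.
Total output Q = 16 + 22 = 38.

38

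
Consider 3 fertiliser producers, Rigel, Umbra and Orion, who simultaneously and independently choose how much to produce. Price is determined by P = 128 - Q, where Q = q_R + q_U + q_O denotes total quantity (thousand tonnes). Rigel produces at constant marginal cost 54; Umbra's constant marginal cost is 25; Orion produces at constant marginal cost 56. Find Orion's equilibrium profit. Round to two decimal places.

Rigel's profit: π_R = (128 - Q)q_R - (54q_R). Setting ∂π_R/∂q_R = 0: 74 - 2q_R - (q_U + q_O) = 0.
Umbra's first-order condition: 103 - 2q_U - (q_R + q_O) = 0.
Orion's first-order condition: 72 - 2q_O - (q_R + q_U) = 0.
Adding the 3 first-order conditions: 249 − 4Q = 0, so Q = 249/4.
Back-substituting: q_R = (74 − 249/4) = 47/4, q_U = (103 − 249/4) = 163/4, q_O = (72 − 249/4) = 39/4.
Price P = 128 - 249/4 = 263/4.
Orion's profit: (263/4 - 56)·(39/4) = 1521/16.

95.06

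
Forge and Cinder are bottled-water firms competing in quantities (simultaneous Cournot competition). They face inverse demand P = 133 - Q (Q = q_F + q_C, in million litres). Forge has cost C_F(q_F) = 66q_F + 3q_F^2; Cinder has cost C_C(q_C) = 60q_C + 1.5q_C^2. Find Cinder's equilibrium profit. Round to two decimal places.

439.33

Forge's profit: π_F = (133 - Q)q_F - (66q_F + 3q_F²). Setting ∂π_F/∂q_F = 0: 67 - 8q_F - (q_C) = 0.
Cinder's first-order condition: 73 - 5q_C - (q_F) = 0.
So q_F = (67 - q_C)/8 and q_C = (73 - q_F)/5.
Substituting one into the other gives q_F = 262/39 and q_C = 517/39.
Price P = 133 - 779/39 = 113.0256.
Cinder's profit: 113.0256·(517/39) - 60·(517/39) - (3/2)(517/39)² = 439.3310.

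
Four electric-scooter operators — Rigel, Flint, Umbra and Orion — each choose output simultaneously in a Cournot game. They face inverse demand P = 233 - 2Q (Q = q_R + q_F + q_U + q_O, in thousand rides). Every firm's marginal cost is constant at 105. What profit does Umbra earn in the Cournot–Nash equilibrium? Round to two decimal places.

Each firm earns π_i = (233 - 2Q)q_i - 105q_i.
First-order condition (treating rivals' output as given): 128 - 4q_i - 2·Σ_{j≠i} q_j = 0.
By symmetry each firm produces the same amount; substituting Σ_{j≠i} q_j = 3q_i yields q_i = 128/10 = 64/5.
Price P = 233 - 2·(256/5) = 653/5.
Umbra's profit: (653/5 - 105)·(64/5) = 327.6800.

327.68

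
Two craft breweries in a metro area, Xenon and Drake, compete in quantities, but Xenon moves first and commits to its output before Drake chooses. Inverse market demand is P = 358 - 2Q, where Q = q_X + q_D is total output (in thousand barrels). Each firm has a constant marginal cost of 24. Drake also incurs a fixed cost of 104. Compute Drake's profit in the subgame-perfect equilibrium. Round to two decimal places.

3382.13

Solve by backward induction. Given q_X, the follower Drake maximises π_D = (358 - 2q_X - 2q_D)q_D - 24q_D.
Follower FOC: 334 - 2q_X - 4q_D = 0, so q_D(q_X) = (334 - 2q_X)/4.
The leader anticipates this reaction. Substituting into P = 358 - 2Q gives P = 191 - q_X, so π_X = (191 - q_X)q_X - 24q_X.
Leader FOC: 167 - 2q_X = 0, so q_X = 167/2.
Then q_D = (334 - 2·(167/2))/4 = 167/4.
Price P = 358 - 2·(501/4) = 215/2.
Drake's profit: (215/2 - 24)·(167/4) - 104 = 3382.1250.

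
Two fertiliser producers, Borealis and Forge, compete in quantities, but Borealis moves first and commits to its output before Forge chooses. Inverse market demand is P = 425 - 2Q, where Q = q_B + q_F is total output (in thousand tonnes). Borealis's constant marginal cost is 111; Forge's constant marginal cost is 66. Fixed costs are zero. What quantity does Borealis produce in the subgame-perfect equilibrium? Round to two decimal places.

Solve by backward induction. Given q_B, the follower Forge maximises π_F = (425 - 2q_B - 2q_F)q_F - 66q_F.
Setting the follower's marginal profit to zero, 359 - 2q_B - 4q_F = 0, i.e. q_F = (359 - 2q_B)/4.
Borealis substitutes q_F(q_B) into its own profit: π_B = q_B(425 - 2q_B - (359 - 2q_B)/2) - 111q_B = (491/2 - q_B)q_B - 111q_B.
Leader FOC: 269/2 - 2q_B = 0, so q_B = 269/4.
Then q_F = (359 - 2·(269/4))/4 = 449/8.

67.25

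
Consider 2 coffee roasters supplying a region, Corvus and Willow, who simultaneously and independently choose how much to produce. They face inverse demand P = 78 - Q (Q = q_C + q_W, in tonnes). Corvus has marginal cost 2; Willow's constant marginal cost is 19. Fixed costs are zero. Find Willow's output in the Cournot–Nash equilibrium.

14

Corvus's profit: π_C = (78 - Q)q_C - (2q_C). Setting ∂π_C/∂q_C = 0: 76 - 2q_C - (q_W) = 0.
Willow's first-order condition: 59 - 2q_W - (q_C) = 0.
Rearranging gives the reaction functions q_C = (76 - q_W)/2 and q_W = (59 - q_C)/2.
Substituting one into the other gives q_C = 31 and q_W = 14.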